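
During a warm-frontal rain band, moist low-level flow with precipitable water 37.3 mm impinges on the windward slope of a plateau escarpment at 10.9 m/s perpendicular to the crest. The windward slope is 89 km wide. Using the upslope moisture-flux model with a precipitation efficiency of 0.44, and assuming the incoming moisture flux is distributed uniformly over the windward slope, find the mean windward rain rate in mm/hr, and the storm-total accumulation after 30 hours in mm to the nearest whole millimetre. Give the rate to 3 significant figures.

R ≈ 7.24 mm/hr; total ≈ 217 mm

Incoming column moisture flux per unit ridge length: F = V × PW = 10.9 × 37.3 = 406.57 mm·m/s.
Spread over the 89 km slope with efficiency ε = 0.44: R = ε·F/W = 0.44 × 406.57 / 89000 m = 2.010e-03 mm/s.
R = 2.010e-03 × 3600 = 7.24 mm/hr.
Over 30 h: total = 7.24 × 30 = 217.2 ≈ 217 mm.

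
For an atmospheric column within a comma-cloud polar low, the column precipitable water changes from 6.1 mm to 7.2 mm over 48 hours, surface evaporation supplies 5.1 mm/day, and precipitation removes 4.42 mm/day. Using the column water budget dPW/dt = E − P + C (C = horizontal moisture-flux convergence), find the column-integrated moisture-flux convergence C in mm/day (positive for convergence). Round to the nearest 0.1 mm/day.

dPW/dt = (7.2 − 6.1) mm / (48/24 day) = +0.550 mm/day.
C = dPW/dt − E + P = (+0.550) − 5.1 + 4.42 = -0.1 mm/day.

C ≈ -0.1 mm/day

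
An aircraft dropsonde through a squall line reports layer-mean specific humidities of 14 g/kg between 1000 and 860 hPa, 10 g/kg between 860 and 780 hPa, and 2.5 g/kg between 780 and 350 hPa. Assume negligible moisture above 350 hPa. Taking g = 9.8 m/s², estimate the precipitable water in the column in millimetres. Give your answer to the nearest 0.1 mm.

Precipitable water is the column-integrated vapour mass per unit area: PW = (1/g) Σ q̄ Δp, with q in kg/kg and Δp in Pa (1 kg/m² of water = 1 mm).
Layer 1000–860 hPa: Δp = 140 hPa = 14000 Pa, q̄ = 0.014 kg/kg → 0.014 × 14000 / 9.8 = 20.00 mm
Layer 860–780 hPa: Δp = 80 hPa = 8000 Pa, q̄ = 0.01 kg/kg → 0.01 × 8000 / 9.8 = 8.16 mm
Layer 780–350 hPa: Δp = 430 hPa = 43000 Pa, q̄ = 0.0025 kg/kg → 0.0025 × 43000 / 9.8 = 10.97 mm
PW = 20.00 + 8.16 + 10.97 = 39.13 ≈ 39.1 mm.

PW ≈ 39.1 mm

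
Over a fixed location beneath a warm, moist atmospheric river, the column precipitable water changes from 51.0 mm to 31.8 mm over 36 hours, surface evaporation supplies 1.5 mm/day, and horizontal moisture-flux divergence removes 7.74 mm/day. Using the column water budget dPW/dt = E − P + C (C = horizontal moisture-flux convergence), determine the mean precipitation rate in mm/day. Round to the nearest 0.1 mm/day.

P ≈ 6.6 mm/day

dPW/dt = (31.8 − 51.0) mm / (36/24 day) = -12.800 mm/day.
P = E + C − dPW/dt = 1.5 + (-7.74) − (-12.800) = 6.6 mm/day.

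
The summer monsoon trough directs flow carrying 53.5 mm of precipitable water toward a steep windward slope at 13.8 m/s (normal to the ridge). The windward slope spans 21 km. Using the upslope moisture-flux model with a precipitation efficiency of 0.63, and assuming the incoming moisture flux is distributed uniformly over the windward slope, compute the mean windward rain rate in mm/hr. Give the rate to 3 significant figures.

R ≈ 79.7 mm/hr

Incoming column moisture flux per unit ridge length: F = V × PW = 13.8 × 53.5 = 738.3 mm·m/s.
Spread over the 21 km slope with efficiency ε = 0.63: R = ε·F/W = 0.63 × 738.3 / 21000 m = 2.215e-02 mm/s.
R = 2.215e-02 × 3600 = 79.7 mm/hr.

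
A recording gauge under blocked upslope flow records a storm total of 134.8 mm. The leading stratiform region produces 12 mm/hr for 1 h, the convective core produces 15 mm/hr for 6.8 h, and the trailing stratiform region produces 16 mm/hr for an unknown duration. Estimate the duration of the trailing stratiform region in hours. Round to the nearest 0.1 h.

duration ≈ 1.3 h

Known phases: 12 × 1 + 15 × 6.8 = 12 + 102 = 114 mm.
Remaining depth = 134.8 − 114 = 20.8 mm.
Duration = 20.8 / 16 = 1.3 h.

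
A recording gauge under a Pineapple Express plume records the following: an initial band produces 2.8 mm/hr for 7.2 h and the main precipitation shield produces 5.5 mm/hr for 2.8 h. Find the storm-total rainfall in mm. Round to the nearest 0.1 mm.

Total = Σ Rᵢ Δtᵢ = 2.8 × 7.2 + 5.5 × 2.8
      = 20.16 + 15.4 = 35.6 mm.

total ≈ 35.6 mm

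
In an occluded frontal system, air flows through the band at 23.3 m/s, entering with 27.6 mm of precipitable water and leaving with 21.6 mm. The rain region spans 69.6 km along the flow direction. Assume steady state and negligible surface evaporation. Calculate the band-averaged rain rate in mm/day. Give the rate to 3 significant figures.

R ≈ 174 mm/day

Column moisture flux per unit crosswind length is F = V × PW.
Inflow: F_in = 23.3 × 27.6 = 643.08 mm·m/s
Outflow: F_out = 23.3 × 21.6 = 503.28 mm·m/s
Steady-state rate R = (F_in − F_out)/L = (643.08 − 503.28) / 69600 m = 2.009e-03 mm/s.
R = 2.009e-03 × 3600 × 24 = 174 mm/day.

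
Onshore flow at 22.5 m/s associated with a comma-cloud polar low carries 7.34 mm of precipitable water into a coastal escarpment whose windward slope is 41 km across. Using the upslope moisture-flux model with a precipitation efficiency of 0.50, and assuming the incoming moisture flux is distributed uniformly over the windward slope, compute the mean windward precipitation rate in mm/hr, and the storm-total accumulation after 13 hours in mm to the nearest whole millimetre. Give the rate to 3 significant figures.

Incoming column moisture flux per unit ridge length: F = V × PW = 22.5 × 7.34 = 165.15 mm·m/s.
Spread over the 41 km slope with efficiency ε = 0.50: R = ε·F/W = 0.50 × 165.15 / 41000 m = 2.014e-03 mm/s.
R = 2.014e-03 × 3600 = 7.25 mm/hr.
Over 13 h: total = 7.25 × 13 = 94.25 ≈ 94 mm.

R ≈ 7.25 mm/hr; total ≈ 94 mm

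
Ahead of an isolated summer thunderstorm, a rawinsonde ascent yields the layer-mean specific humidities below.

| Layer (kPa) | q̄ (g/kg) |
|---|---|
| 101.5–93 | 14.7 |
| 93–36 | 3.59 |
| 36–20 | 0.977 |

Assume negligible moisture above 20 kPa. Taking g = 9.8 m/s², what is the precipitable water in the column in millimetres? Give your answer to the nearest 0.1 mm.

PW ≈ 35.2 mm

Precipitable water is the column-integrated vapour mass per unit area: PW = (1/g) Σ q̄ Δp, with q in kg/kg and Δp in Pa (1 kg/m² of water = 1 mm).
Layer 101.5–93 kPa: Δp = 85 hPa = 8500 Pa, q̄ = 0.0147 kg/kg → 0.0147 × 8500 / 9.8 = 12.75 mm
Layer 93–36 kPa: Δp = 570 hPa = 57000 Pa, q̄ = 0.00359 kg/kg → 0.00359 × 57000 / 9.8 = 20.88 mm
Layer 36–20 kPa: Δp = 160 hPa = 16000 Pa, q̄ = 0.000977 kg/kg → 0.000977 × 16000 / 9.8 = 1.60 mm
PW = 12.75 + 20.88 + 1.60 = 35.23 ≈ 35.2 mm.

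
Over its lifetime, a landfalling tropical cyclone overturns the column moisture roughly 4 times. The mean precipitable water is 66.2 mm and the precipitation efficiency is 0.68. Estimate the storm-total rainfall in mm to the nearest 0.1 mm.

Each cycle deposits ε × PW = 0.68 × 66.2 = 45.016 mm.
Over 4 cycles: 4 × 45.016 = 180.1 mm.

rainfall ≈ 180.1 mm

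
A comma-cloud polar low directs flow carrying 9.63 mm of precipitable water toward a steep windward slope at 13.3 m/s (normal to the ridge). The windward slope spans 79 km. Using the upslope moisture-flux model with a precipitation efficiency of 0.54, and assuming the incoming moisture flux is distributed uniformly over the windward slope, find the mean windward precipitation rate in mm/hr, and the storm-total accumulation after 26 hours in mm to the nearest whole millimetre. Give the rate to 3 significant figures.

Incoming column moisture flux per unit ridge length: F = V × PW = 13.3 × 9.63 = 128.079 mm·m/s.
Spread over the 79 km slope with efficiency ε = 0.54: R = ε·F/W = 0.54 × 128.079 / 79000 m = 8.755e-04 mm/s.
R = 8.755e-04 × 3600 = 3.15 mm/hr.
Over 26 h: total = 3.15 × 26 = 81.9 ≈ 82 mm.

R ≈ 3.15 mm/hr; total ≈ 82 mm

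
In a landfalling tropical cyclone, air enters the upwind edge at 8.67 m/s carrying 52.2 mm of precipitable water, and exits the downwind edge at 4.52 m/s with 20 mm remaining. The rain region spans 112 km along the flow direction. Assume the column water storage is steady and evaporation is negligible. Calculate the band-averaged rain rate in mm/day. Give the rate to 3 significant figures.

R ≈ 279 mm/day

Column moisture flux per unit crosswind length is F = V × PW.
Inflow: F_in = 8.67 × 52.2 = 452.574 mm·m/s
Outflow: F_out = 4.52 × 20 = 90.4 mm·m/s
Steady-state rate R = (F_in − F_out)/L = (452.574 − 90.4) / 112000 m = 3.234e-03 mm/s.
R = 3.234e-03 × 3600 × 24 = 279 mm/day.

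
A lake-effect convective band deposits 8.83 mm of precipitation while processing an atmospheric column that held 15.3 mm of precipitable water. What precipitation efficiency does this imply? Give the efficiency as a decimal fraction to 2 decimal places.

ε ≈ 0.58

ε = precipitation / PW = 8.83 / 15.3 = 0.58.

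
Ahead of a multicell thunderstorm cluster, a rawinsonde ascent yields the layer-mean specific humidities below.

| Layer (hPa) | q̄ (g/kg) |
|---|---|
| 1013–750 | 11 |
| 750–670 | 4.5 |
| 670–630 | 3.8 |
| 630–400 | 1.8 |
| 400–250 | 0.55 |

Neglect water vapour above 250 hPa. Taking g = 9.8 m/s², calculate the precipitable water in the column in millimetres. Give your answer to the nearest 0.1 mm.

PW ≈ 39.8 mm

Precipitable water is the column-integrated vapour mass per unit area: PW = (1/g) Σ q̄ Δp, with q in kg/kg and Δp in Pa (1 kg/m² of water = 1 mm).
Layer 1013–750 hPa: Δp = 263 hPa = 26300 Pa, q̄ = 0.011 kg/kg → 0.011 × 26300 / 9.8 = 29.52 mm
Layer 750–670 hPa: Δp = 80 hPa = 8000 Pa, q̄ = 0.0045 kg/kg → 0.0045 × 8000 / 9.8 = 3.67 mm
Layer 670–630 hPa: Δp = 40 hPa = 4000 Pa, q̄ = 0.0038 kg/kg → 0.0038 × 4000 / 9.8 = 1.55 mm
Layer 630–400 hPa: Δp = 230 hPa = 23000 Pa, q̄ = 0.0018 kg/kg → 0.0018 × 23000 / 9.8 = 4.22 mm
Layer 400–250 hPa: Δp = 150 hPa = 15000 Pa, q̄ = 0.00055 kg/kg → 0.00055 × 15000 / 9.8 = 0.84 mm
PW = 29.52 + 3.67 + 1.55 + 4.22 + 0.84 = 39.80 ≈ 39.8 mm.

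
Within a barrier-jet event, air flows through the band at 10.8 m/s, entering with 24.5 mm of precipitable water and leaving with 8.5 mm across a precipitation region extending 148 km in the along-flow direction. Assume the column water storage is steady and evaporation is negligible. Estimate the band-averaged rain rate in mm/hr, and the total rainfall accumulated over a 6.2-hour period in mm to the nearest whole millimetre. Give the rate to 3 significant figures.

R ≈ 4.20 mm/hr; total ≈ 26 mm

Column moisture flux per unit crosswind length is F = V × PW.
Inflow: F_in = 10.8 × 24.5 = 264.6 mm·m/s
Outflow: F_out = 10.8 × 8.5 = 91.8 mm·m/s
Steady-state rate R = (F_in − F_out)/L = (264.6 − 91.8) / 148000 m = 1.168e-03 mm/s.
R = 1.168e-03 × 3600 = 4.20 mm/hr.
Over 6.2 h: total = 4.20 × 6.2 = 26.04 ≈ 26 mm.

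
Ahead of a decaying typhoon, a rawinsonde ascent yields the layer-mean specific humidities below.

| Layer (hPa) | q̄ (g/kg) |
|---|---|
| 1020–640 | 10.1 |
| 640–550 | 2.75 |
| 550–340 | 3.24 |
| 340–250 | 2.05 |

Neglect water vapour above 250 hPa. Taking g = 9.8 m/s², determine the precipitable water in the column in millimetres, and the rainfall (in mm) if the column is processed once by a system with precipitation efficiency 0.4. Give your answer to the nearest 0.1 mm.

Precipitable water is the column-integrated vapour mass per unit area: PW = (1/g) Σ q̄ Δp, with q in kg/kg and Δp in Pa (1 kg/m² of water = 1 mm).
Layer 1020–640 hPa: Δp = 380 hPa = 38000 Pa, q̄ = 0.0101 kg/kg → 0.0101 × 38000 / 9.8 = 39.16 mm
Layer 640–550 hPa: Δp = 90 hPa = 9000 Pa, q̄ = 0.00275 kg/kg → 0.00275 × 9000 / 9.8 = 2.53 mm
Layer 550–340 hPa: Δp = 210 hPa = 21000 Pa, q̄ = 0.00324 kg/kg → 0.00324 × 21000 / 9.8 = 6.94 mm
Layer 340–250 hPa: Δp = 90 hPa = 9000 Pa, q̄ = 0.00205 kg/kg → 0.00205 × 9000 / 9.8 = 1.88 mm
PW = 39.16 + 2.53 + 6.94 + 1.88 = 50.51 ≈ 50.5 mm.
Rainfall = ε × PW = 0.4 × 50.5 = 20.2 mm.

PW ≈ 50.5 mm; rainfall ≈ 20.2 mm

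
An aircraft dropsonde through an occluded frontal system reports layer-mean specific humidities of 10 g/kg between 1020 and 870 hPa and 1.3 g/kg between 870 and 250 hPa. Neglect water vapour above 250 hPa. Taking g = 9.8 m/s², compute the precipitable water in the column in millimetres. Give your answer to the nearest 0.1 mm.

Precipitable water is the column-integrated vapour mass per unit area: PW = (1/g) Σ q̄ Δp, with q in kg/kg and Δp in Pa (1 kg/m² of water = 1 mm).
Layer 1020–870 hPa: Δp = 150 hPa = 15000 Pa, q̄ = 0.01 kg/kg → 0.01 × 15000 / 9.8 = 15.31 mm
Layer 870–250 hPa: Δp = 620 hPa = 62000 Pa, q̄ = 0.0013 kg/kg → 0.0013 × 62000 / 9.8 = 8.22 mm
PW = 15.31 + 8.22 = 23.53 ≈ 23.5 mm.

PW ≈ 23.5 mm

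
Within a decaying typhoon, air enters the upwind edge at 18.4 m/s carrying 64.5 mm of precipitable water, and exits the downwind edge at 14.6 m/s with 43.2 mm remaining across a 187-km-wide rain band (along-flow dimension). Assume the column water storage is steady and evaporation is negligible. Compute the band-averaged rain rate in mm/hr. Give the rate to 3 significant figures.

Column moisture flux per unit crosswind length is F = V × PW.
Inflow: F_in = 18.4 × 64.5 = 1186.8 mm·m/s
Outflow: F_out = 14.6 × 43.2 = 630.72 mm·m/s
Steady-state rate R = (F_in − F_out)/L = (1186.8 − 630.72) / 187000 m = 2.974e-03 mm/s.
R = 2.974e-03 × 3600 = 10.7 mm/hr.

R ≈ 10.7 mm/hr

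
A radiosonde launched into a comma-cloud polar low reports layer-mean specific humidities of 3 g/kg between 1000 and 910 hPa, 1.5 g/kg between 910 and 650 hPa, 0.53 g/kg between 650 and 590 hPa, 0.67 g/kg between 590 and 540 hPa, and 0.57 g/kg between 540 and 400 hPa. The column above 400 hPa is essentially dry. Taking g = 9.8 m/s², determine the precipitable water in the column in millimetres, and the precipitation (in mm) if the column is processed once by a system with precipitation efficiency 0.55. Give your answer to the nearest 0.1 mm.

Precipitable water is the column-integrated vapour mass per unit area: PW = (1/g) Σ q̄ Δp, with q in kg/kg and Δp in Pa (1 kg/m² of water = 1 mm).
Layer 1000–910 hPa: Δp = 90 hPa = 9000 Pa, q̄ = 0.003 kg/kg → 0.003 × 9000 / 9.8 = 2.76 mm
Layer 910–650 hPa: Δp = 260 hPa = 26000 Pa, q̄ = 0.0015 kg/kg → 0.0015 × 26000 / 9.8 = 3.98 mm
Layer 650–590 hPa: Δp = 60 hPa = 6000 Pa, q̄ = 0.00053 kg/kg → 0.00053 × 6000 / 9.8 = 0.32 mm
Layer 590–540 hPa: Δp = 50 hPa = 5000 Pa, q̄ = 0.00067 kg/kg → 0.00067 × 5000 / 9.8 = 0.34 mm
Layer 540–400 hPa: Δp = 140 hPa = 14000 Pa, q̄ = 0.00057 kg/kg → 0.00057 × 14000 / 9.8 = 0.81 mm
PW = 2.76 + 3.98 + 0.32 + 0.34 + 0.81 = 8.21 ≈ 8.2 mm.
Precipitation = ε × PW = 0.55 × 8.2 = 4.5 mm.

PW ≈ 8.2 mm; precipitation ≈ 4.5 mm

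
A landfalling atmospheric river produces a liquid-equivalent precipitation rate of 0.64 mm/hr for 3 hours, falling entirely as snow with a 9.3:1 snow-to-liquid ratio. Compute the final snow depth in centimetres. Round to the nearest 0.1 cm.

Liquid-equivalent depth = 0.64 × 3 = 1.92 mm.
Snow depth = 1.92 mm × 9.3 = 17.856 mm = 1.8 cm.

snow depth ≈ 1.8 cm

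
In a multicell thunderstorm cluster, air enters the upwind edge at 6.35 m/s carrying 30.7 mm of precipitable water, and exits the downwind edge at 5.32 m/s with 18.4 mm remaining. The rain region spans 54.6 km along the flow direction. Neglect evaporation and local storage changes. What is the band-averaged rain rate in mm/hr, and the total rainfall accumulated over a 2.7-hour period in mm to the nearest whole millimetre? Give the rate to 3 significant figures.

R ≈ 6.40 mm/hr; total ≈ 17 mm

Column moisture flux per unit crosswind length is F = V × PW.
Inflow: F_in = 6.35 × 30.7 = 194.945 mm·m/s
Outflow: F_out = 5.32 × 18.4 = 97.888 mm·m/s
Steady-state rate R = (F_in − F_out)/L = (194.945 − 97.888) / 54600 m = 1.778e-03 mm/s.
R = 1.778e-03 × 3600 = 6.40 mm/hr.
Over 2.7 h: total = 6.40 × 2.7 = 17.28 ≈ 17 mm.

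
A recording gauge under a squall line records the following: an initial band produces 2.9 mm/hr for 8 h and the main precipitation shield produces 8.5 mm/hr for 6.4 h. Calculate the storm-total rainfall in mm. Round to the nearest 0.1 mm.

total ≈ 77.6 mm

Total = Σ Rᵢ Δtᵢ = 2.9 × 8 + 8.5 × 6.4
      = 23.2 + 54.4 = 77.6 mm.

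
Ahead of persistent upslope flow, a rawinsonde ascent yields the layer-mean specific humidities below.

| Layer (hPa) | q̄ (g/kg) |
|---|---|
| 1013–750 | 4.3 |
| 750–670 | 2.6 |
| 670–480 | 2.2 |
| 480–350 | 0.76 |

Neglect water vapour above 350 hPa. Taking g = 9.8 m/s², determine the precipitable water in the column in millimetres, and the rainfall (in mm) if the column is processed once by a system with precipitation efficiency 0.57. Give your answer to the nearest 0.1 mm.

Precipitable water is the column-integrated vapour mass per unit area: PW = (1/g) Σ q̄ Δp, with q in kg/kg and Δp in Pa (1 kg/m² of water = 1 mm).
Layer 1013–750 hPa: Δp = 263 hPa = 26300 Pa, q̄ = 0.0043 kg/kg → 0.0043 × 26300 / 9.8 = 11.54 mm
Layer 750–670 hPa: Δp = 80 hPa = 8000 Pa, q̄ = 0.0026 kg/kg → 0.0026 × 8000 / 9.8 = 2.12 mm
Layer 670–480 hPa: Δp = 190 hPa = 19000 Pa, q̄ = 0.0022 kg/kg → 0.0022 × 19000 / 9.8 = 4.27 mm
Layer 480–350 hPa: Δp = 130 hPa = 13000 Pa, q̄ = 0.00076 kg/kg → 0.00076 × 13000 / 9.8 = 1.01 mm
PW = 11.54 + 2.12 + 4.27 + 1.01 = 18.94 ≈ 18.9 mm.
Rainfall = ε × PW = 0.57 × 18.9 = 10.8 mm.

PW ≈ 18.9 mm; rainfall ≈ 10.8 mm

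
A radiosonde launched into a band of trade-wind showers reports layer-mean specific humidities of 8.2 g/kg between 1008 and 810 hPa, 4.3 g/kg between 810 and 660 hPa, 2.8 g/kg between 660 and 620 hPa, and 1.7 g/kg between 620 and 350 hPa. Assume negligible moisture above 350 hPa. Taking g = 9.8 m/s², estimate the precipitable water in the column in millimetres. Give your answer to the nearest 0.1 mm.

Precipitable water is the column-integrated vapour mass per unit area: PW = (1/g) Σ q̄ Δp, with q in kg/kg and Δp in Pa (1 kg/m² of water = 1 mm).
Layer 1008–810 hPa: Δp = 198 hPa = 19800 Pa, q̄ = 0.0082 kg/kg → 0.0082 × 19800 / 9.8 = 16.57 mm
Layer 810–660 hPa: Δp = 150 hPa = 15000 Pa, q̄ = 0.0043 kg/kg → 0.0043 × 15000 / 9.8 = 6.58 mm
Layer 660–620 hPa: Δp = 40 hPa = 4000 Pa, q̄ = 0.0028 kg/kg → 0.0028 × 4000 / 9.8 = 1.14 mm
Layer 620–350 hPa: Δp = 270 hPa = 27000 Pa, q̄ = 0.0017 kg/kg → 0.0017 × 27000 / 9.8 = 4.68 mm
PW = 16.57 + 6.58 + 1.14 + 4.68 = 28.97 ≈ 29.0 mm.

PW ≈ 29.0 mm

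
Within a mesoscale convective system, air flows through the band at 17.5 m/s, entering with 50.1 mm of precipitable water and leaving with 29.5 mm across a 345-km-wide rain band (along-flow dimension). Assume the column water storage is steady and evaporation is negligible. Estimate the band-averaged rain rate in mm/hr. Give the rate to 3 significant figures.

Column moisture flux per unit crosswind length is F = V × PW.
Inflow: F_in = 17.5 × 50.1 = 876.75 mm·m/s
Outflow: F_out = 17.5 × 29.5 = 516.25 mm·m/s
Steady-state rate R = (F_in − F_out)/L = (876.75 − 516.25) / 345000 m = 1.045e-03 mm/s.
R = 1.045e-03 × 3600 = 3.76 mm/hr.

R ≈ 3.76 mm/hr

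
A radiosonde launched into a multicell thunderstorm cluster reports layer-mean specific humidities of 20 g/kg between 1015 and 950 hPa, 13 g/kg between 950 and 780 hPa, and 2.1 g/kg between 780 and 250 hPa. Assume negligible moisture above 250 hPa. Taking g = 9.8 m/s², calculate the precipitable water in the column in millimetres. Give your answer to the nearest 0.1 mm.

PW ≈ 47.2 mm

Precipitable water is the column-integrated vapour mass per unit area: PW = (1/g) Σ q̄ Δp, with q in kg/kg and Δp in Pa (1 kg/m² of water = 1 mm).
Layer 1015–950 hPa: Δp = 65 hPa = 6500 Pa, q̄ = 0.02 kg/kg → 0.02 × 6500 / 9.8 = 13.27 mm
Layer 950–780 hPa: Δp = 170 hPa = 17000 Pa, q̄ = 0.013 kg/kg → 0.013 × 17000 / 9.8 = 22.55 mm
Layer 780–250 hPa: Δp = 530 hPa = 53000 Pa, q̄ = 0.0021 kg/kg → 0.0021 × 53000 / 9.8 = 11.36 mm
PW = 13.27 + 22.55 + 11.36 = 47.18 ≈ 47.2 mm.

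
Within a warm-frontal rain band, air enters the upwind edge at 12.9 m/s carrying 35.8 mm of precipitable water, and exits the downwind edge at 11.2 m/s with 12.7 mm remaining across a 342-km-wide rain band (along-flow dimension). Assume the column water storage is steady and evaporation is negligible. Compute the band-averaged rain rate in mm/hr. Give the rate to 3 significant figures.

Column moisture flux per unit crosswind length is F = V × PW.
Inflow: F_in = 12.9 × 35.8 = 461.82 mm·m/s
Outflow: F_out = 11.2 × 12.7 = 142.24 mm·m/s
Steady-state rate R = (F_in − F_out)/L = (461.82 − 142.24) / 342000 m = 9.344e-04 mm/s.
R = 9.344e-04 × 3600 = 3.36 mm/hr.

R ≈ 3.36 mm/hr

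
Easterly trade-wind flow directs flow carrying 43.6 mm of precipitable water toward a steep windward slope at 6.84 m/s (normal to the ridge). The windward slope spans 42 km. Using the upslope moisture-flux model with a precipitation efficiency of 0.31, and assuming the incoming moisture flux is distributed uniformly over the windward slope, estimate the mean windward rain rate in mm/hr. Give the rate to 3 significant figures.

R ≈ 7.92 mm/hr

Incoming column moisture flux per unit ridge length: F = V × PW = 6.84 × 43.6 = 298.224 mm·m/s.
Spread over the 42 km slope with efficiency ε = 0.31: R = ε·F/W = 0.31 × 298.224 / 42000 m = 2.201e-03 mm/s.
R = 2.201e-03 × 3600 = 7.92 mm/hr.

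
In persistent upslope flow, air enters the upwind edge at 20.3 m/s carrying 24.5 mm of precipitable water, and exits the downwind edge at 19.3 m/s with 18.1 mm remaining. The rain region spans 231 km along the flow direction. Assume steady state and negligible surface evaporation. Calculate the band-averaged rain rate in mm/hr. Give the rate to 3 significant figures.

R ≈ 2.31 mm/hr

Column moisture flux per unit crosswind length is F = V × PW.
Inflow: F_in = 20.3 × 24.5 = 497.35 mm·m/s
Outflow: F_out = 19.3 × 18.1 = 349.33 mm·m/s
Steady-state rate R = (F_in − F_out)/L = (497.35 − 349.33) / 231000 m = 6.408e-04 mm/s.
R = 6.408e-04 × 3600 = 2.31 mm/hr.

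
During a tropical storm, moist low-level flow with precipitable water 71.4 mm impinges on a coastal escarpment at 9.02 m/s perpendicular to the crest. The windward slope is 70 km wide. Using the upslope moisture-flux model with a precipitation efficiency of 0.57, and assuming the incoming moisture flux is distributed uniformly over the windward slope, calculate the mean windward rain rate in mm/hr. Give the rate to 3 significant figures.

Incoming column moisture flux per unit ridge length: F = V × PW = 9.02 × 71.4 = 644.028 mm·m/s.
Spread over the 70 km slope with efficiency ε = 0.57: R = ε·F/W = 0.57 × 644.028 / 70000 m = 5.244e-03 mm/s.
R = 5.244e-03 × 3600 = 18.9 mm/hr.

R ≈ 18.9 mm/hr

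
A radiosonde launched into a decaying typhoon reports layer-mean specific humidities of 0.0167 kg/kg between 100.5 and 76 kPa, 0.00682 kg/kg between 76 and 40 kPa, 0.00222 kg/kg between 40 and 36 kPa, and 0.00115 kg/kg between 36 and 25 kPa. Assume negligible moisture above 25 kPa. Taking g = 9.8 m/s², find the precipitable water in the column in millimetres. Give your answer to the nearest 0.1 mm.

Precipitable water is the column-integrated vapour mass per unit area: PW = (1/g) Σ q̄ Δp, with q in kg/kg and Δp in Pa (1 kg/m² of water = 1 mm).
Layer 100.5–76 kPa: Δp = 245 hPa = 24500 Pa, q̄ = 0.0167 kg/kg → 0.0167 × 24500 / 9.8 = 41.75 mm
Layer 76–40 kPa: Δp = 360 hPa = 36000 Pa, q̄ = 0.00682 kg/kg → 0.00682 × 36000 / 9.8 = 25.05 mm
Layer 40–36 kPa: Δp = 40 hPa = 4000 Pa, q̄ = 0.00222 kg/kg → 0.00222 × 4000 / 9.8 = 0.91 mm
Layer 36–25 kPa: Δp = 110 hPa = 11000 Pa, q̄ = 0.00115 kg/kg → 0.00115 × 11000 / 9.8 = 1.29 mm
PW = 41.75 + 25.05 + 0.91 + 1.29 = 69.00 ≈ 69.0 mm.

PW ≈ 69.0 mm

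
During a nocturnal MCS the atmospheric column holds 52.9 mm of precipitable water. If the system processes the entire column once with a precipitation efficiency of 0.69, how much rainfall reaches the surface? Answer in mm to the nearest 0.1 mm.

rainfall ≈ 36.5 mm

Rainfall = ε × PW = 0.69 × 52.9 = 36.5 mm.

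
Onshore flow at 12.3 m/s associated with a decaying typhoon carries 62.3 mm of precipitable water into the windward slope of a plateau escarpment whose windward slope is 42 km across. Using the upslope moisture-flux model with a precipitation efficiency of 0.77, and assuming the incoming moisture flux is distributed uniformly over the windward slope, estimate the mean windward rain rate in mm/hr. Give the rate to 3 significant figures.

Incoming column moisture flux per unit ridge length: F = V × PW = 12.3 × 62.3 = 766.29 mm·m/s.
Spread over the 42 km slope with efficiency ε = 0.77: R = ε·F/W = 0.77 × 766.29 / 42000 m = 1.405e-02 mm/s.
R = 1.405e-02 × 3600 = 50.6 mm/hr.

R ≈ 50.6 mm/hr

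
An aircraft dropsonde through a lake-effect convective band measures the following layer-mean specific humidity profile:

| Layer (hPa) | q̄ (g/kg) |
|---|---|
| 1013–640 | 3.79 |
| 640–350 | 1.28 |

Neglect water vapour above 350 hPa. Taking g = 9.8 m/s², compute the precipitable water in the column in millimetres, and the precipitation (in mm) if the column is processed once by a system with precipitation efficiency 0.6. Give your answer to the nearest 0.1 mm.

Precipitable water is the column-integrated vapour mass per unit area: PW = (1/g) Σ q̄ Δp, with q in kg/kg and Δp in Pa (1 kg/m² of water = 1 mm).
Layer 1013–640 hPa: Δp = 373 hPa = 37300 Pa, q̄ = 0.00379 kg/kg → 0.00379 × 37300 / 9.8 = 14.43 mm
Layer 640–350 hPa: Δp = 290 hPa = 29000 Pa, q̄ = 0.00128 kg/kg → 0.00128 × 29000 / 9.8 = 3.79 mm
PW = 14.43 + 3.79 = 18.22 ≈ 18.2 mm.
Precipitation = ε × PW = 0.6 × 18.2 = 10.9 mm.

PW ≈ 18.2 mm; precipitation ≈ 10.9 mm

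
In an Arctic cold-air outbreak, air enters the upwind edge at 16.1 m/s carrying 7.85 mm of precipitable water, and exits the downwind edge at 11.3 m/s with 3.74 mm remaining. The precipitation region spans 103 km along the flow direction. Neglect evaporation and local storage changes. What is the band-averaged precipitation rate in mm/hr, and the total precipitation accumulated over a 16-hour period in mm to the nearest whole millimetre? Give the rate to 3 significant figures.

R ≈ 2.94 mm/hr; total ≈ 47 mm

Column moisture flux per unit crosswind length is F = V × PW.
Inflow: F_in = 16.1 × 7.85 = 126.385 mm·m/s
Outflow: F_out = 11.3 × 3.74 = 42.262 mm·m/s
Steady-state rate R = (F_in − F_out)/L = (126.385 − 42.262) / 103000 m = 8.167e-04 mm/s.
R = 8.167e-04 × 3600 = 2.94 mm/hr.
Over 16 h: total = 2.94 × 16 = 47.04 ≈ 47 mm.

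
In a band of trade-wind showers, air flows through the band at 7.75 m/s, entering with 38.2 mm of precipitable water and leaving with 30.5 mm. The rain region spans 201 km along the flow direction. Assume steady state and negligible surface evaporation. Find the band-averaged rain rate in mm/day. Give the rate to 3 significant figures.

Column moisture flux per unit crosswind length is F = V × PW.
Inflow: F_in = 7.75 × 38.2 = 296.05 mm·m/s
Outflow: F_out = 7.75 × 30.5 = 236.375 mm·m/s
Steady-state rate R = (F_in − F_out)/L = (296.05 − 236.375) / 201000 m = 2.969e-04 mm/s.
R = 2.969e-04 × 3600 × 24 = 25.7 mm/day.

R ≈ 25.7 mm/day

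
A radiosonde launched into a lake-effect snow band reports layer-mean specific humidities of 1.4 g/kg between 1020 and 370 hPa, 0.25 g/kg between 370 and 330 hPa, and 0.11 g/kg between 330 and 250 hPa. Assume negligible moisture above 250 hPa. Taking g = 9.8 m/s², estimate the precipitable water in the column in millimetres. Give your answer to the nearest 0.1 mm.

PW ≈ 9.5 mm

Precipitable water is the column-integrated vapour mass per unit area: PW = (1/g) Σ q̄ Δp, with q in kg/kg and Δp in Pa (1 kg/m² of water = 1 mm).
Layer 1020–370 hPa: Δp = 650 hPa = 65000 Pa, q̄ = 0.0014 kg/kg → 0.0014 × 65000 / 9.8 = 9.29 mm
Layer 370–330 hPa: Δp = 40 hPa = 4000 Pa, q̄ = 0.00025 kg/kg → 0.00025 × 4000 / 9.8 = 0.10 mm
Layer 330–250 hPa: Δp = 80 hPa = 8000 Pa, q̄ = 0.00011 kg/kg → 0.00011 × 8000 / 9.8 = 0.09 mm
PW = 9.29 + 0.10 + 0.09 = 9.48 ≈ 9.5 mm.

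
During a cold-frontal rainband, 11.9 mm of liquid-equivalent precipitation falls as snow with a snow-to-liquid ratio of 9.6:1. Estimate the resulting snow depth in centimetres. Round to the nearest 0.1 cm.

snow depth ≈ 11.4 cm

Snow depth = liquid × ratio = 11.9 mm × 9.6 = 114.24 mm = 11.4 cm.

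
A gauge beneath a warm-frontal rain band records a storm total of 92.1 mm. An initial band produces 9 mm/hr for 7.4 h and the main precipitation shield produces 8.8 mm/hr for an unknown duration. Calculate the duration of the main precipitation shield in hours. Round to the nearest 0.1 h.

Known phases: 9 × 7.4 = 66.6 mm.
Remaining depth = 92.1 − 66.6 = 25.5 mm.
Duration = 25.5 / 8.8 = 2.9 h.

duration ≈ 2.9 h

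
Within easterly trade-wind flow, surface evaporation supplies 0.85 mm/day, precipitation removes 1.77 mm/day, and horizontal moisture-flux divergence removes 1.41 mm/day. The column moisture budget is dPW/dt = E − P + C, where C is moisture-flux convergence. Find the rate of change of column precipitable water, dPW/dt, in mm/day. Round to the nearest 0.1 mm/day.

dPW/dt ≈ -2.3 mm/day

dPW/dt = E − P + C = 0.85 − 1.77 + (-1.41) = -2.3 mm/day.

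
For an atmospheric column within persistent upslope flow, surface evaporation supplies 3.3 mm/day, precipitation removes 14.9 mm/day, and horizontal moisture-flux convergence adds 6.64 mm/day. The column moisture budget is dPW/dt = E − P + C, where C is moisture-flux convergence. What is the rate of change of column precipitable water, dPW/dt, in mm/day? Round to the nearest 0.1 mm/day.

dPW/dt ≈ -5.0 mm/day

dPW/dt = E − P + C = 3.3 − 14.9 + (6.64) = -5.0 mm/day.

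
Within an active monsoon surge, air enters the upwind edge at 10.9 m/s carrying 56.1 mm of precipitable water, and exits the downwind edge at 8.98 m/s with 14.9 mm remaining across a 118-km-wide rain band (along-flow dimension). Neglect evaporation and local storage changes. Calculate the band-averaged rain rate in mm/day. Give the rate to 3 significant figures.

R ≈ 350 mm/day

Column moisture flux per unit crosswind length is F = V × PW.
Inflow: F_in = 10.9 × 56.1 = 611.49 mm·m/s
Outflow: F_out = 8.98 × 14.9 = 133.802 mm·m/s
Steady-state rate R = (F_in − F_out)/L = (611.49 − 133.802) / 118000 m = 4.048e-03 mm/s.
R = 4.048e-03 × 3600 × 24 = 350 mm/day.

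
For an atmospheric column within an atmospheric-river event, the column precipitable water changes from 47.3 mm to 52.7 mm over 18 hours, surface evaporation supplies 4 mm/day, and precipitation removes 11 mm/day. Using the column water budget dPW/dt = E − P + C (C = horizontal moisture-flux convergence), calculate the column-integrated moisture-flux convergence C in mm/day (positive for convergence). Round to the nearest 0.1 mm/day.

dPW/dt = (52.7 − 47.3) mm / (18/24 day) = +7.200 mm/day.
C = dPW/dt − E + P = (+7.200) − 4 + 11 = 14.2 mm/day.

C ≈ 14.2 mm/day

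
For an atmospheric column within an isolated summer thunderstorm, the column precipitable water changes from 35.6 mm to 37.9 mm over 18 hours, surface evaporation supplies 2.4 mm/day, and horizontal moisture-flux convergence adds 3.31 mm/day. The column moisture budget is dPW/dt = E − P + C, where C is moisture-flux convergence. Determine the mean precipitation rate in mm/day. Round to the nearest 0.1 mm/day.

dPW/dt = (37.9 − 35.6) mm / (18/24 day) = +3.067 mm/day.
P = E + C − dPW/dt = 2.4 + (3.31) − (+3.067) = 2.6 mm/day.

P ≈ 2.6 mm/day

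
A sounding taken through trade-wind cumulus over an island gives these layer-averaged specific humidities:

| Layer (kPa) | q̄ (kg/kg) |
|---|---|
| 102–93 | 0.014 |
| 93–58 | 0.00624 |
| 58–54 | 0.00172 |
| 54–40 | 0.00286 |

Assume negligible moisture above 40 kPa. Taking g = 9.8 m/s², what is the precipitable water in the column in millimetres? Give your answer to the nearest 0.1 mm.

PW ≈ 39.9 mm

Precipitable water is the column-integrated vapour mass per unit area: PW = (1/g) Σ q̄ Δp, with q in kg/kg and Δp in Pa (1 kg/m² of water = 1 mm).
Layer 102–93 kPa: Δp = 90 hPa = 9000 Pa, q̄ = 0.014 kg/kg → 0.014 × 9000 / 9.8 = 12.86 mm
Layer 93–58 kPa: Δp = 350 hPa = 35000 Pa, q̄ = 0.00624 kg/kg → 0.00624 × 35000 / 9.8 = 22.29 mm
Layer 58–54 kPa: Δp = 40 hPa = 4000 Pa, q̄ = 0.00172 kg/kg → 0.00172 × 4000 / 9.8 = 0.70 mm
Layer 54–40 kPa: Δp = 140 hPa = 14000 Pa, q̄ = 0.00286 kg/kg → 0.00286 × 14000 / 9.8 = 4.09 mm
PW = 12.86 + 22.29 + 0.70 + 4.09 = 39.94 ≈ 39.9 mm.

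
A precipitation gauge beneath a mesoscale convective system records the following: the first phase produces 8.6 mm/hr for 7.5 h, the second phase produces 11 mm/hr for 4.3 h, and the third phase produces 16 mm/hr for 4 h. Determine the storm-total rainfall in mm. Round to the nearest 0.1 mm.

Total = Σ Rᵢ Δtᵢ = 8.6 × 7.5 + 11 × 4.3 + 16 × 4
      = 64.5 + 47.3 + 64 = 175.8 mm.

total ≈ 175.8 mm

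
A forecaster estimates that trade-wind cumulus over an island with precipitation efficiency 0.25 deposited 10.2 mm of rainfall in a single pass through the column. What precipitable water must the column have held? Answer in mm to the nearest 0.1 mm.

PW ≈ 40.8 mm

PW = rainfall / ε = 10.2 / 0.25 = 40.8 mm.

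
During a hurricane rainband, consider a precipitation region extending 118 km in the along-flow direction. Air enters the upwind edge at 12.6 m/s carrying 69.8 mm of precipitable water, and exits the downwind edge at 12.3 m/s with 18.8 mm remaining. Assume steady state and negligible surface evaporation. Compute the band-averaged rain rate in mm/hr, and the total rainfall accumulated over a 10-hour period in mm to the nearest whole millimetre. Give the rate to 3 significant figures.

Column moisture flux per unit crosswind length is F = V × PW.
Inflow: F_in = 12.6 × 69.8 = 879.48 mm·m/s
Outflow: F_out = 12.3 × 18.8 = 231.24 mm·m/s
Steady-state rate R = (F_in − F_out)/L = (879.48 − 231.24) / 118000 m = 5.494e-03 mm/s.
R = 5.494e-03 × 3600 = 19.8 mm/hr.
Over 10 h: total = 19.8 × 10 = 198 mm.

R ≈ 19.8 mm/hr; total ≈ 198 mm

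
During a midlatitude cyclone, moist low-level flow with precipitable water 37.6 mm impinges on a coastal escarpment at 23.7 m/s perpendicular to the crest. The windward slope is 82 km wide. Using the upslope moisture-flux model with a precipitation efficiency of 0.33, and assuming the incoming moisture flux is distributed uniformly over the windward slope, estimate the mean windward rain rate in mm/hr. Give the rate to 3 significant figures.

Incoming column moisture flux per unit ridge length: F = V × PW = 23.7 × 37.6 = 891.12 mm·m/s.
Spread over the 82 km slope with efficiency ε = 0.33: R = ε·F/W = 0.33 × 891.12 / 82000 m = 3.586e-03 mm/s.
R = 3.586e-03 × 3600 = 12.9 mm/hr.

R ≈ 12.9 mm/hr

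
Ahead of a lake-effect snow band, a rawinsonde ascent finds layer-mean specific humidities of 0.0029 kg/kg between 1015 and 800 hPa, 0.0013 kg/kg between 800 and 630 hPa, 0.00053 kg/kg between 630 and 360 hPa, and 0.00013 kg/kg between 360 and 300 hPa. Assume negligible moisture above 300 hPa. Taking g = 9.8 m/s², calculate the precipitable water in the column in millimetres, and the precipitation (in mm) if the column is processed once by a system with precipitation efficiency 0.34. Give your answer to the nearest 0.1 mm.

Precipitable water is the column-integrated vapour mass per unit area: PW = (1/g) Σ q̄ Δp, with q in kg/kg and Δp in Pa (1 kg/m² of water = 1 mm).
Layer 1015–800 hPa: Δp = 215 hPa = 21500 Pa, q̄ = 0.0029 kg/kg → 0.0029 × 21500 / 9.8 = 6.36 mm
Layer 800–630 hPa: Δp = 170 hPa = 17000 Pa, q̄ = 0.0013 kg/kg → 0.0013 × 17000 / 9.8 = 2.26 mm
Layer 630–360 hPa: Δp = 270 hPa = 27000 Pa, q̄ = 0.00053 kg/kg → 0.00053 × 27000 / 9.8 = 1.46 mm
Layer 360–300 hPa: Δp = 60 hPa = 6000 Pa, q̄ = 0.00013 kg/kg → 0.00013 × 6000 / 9.8 = 0.08 mm
PW = 6.36 + 2.26 + 1.46 + 0.08 = 10.16 ≈ 10.2 mm.
Precipitation = ε × PW = 0.34 × 10.2 = 3.5 mm.

PW ≈ 10.2 mm; precipitation ≈ 3.5 mm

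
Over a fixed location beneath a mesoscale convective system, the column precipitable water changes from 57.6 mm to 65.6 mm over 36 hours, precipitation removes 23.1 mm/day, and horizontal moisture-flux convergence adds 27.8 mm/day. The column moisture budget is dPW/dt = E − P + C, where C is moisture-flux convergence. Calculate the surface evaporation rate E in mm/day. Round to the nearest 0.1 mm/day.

E ≈ 0.6 mm/day

dPW/dt = (65.6 − 57.6) mm / (36/24 day) = +5.333 mm/day.
E = dPW/dt + P − C = (+5.333) + 23.1 − (27.8) = 0.6 mm/day.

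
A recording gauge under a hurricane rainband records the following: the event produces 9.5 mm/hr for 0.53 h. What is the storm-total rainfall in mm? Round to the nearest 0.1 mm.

total ≈ 5.0 mm

Total = Σ Rᵢ Δtᵢ = 9.5 × 0.53
      = 5.035 = 5.0 mm.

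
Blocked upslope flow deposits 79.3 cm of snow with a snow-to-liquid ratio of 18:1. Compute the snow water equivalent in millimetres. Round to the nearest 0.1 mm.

SWE ≈ 44.1 mm

SWE = snow depth / ratio = 79.3 cm / 18 = 4.406 cm = 44.1 mm.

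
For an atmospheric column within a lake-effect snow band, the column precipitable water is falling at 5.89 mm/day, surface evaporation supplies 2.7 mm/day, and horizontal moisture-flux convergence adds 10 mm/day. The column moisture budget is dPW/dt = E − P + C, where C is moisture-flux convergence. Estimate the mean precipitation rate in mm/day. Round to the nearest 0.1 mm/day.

P ≈ 18.6 mm/day

dPW/dt = -5.89 mm/day.
P = E + C − dPW/dt = 2.7 + (10) − (-5.89) = 18.6 mm/day.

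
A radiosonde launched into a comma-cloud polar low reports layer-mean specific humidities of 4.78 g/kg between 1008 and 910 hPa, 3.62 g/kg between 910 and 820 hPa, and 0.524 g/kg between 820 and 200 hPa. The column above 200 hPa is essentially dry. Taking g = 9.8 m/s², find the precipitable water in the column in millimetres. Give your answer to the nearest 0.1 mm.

PW ≈ 11.4 mm

Precipitable water is the column-integrated vapour mass per unit area: PW = (1/g) Σ q̄ Δp, with q in kg/kg and Δp in Pa (1 kg/m² of water = 1 mm).
Layer 1008–910 hPa: Δp = 98 hPa = 9800 Pa, q̄ = 0.00478 kg/kg → 0.00478 × 9800 / 9.8 = 4.78 mm
Layer 910–820 hPa: Δp = 90 hPa = 9000 Pa, q̄ = 0.00362 kg/kg → 0.00362 × 9000 / 9.8 = 3.32 mm
Layer 820–200 hPa: Δp = 620 hPa = 62000 Pa, q̄ = 0.000524 kg/kg → 0.000524 × 62000 / 9.8 = 3.32 mm
PW = 4.78 + 3.32 + 3.32 = 11.42 ≈ 11.4 mm.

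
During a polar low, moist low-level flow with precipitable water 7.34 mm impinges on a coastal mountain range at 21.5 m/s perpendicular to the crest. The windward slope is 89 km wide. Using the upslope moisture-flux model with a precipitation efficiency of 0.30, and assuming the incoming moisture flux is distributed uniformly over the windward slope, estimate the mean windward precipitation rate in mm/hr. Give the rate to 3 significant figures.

Incoming column moisture flux per unit ridge length: F = V × PW = 21.5 × 7.34 = 157.81 mm·m/s.
Spread over the 89 km slope with efficiency ε = 0.30: R = ε·F/W = 0.30 × 157.81 / 89000 m = 5.319e-04 mm/s.
R = 5.319e-04 × 3600 = 1.91 mm/hr.

R ≈ 1.91 mm/hr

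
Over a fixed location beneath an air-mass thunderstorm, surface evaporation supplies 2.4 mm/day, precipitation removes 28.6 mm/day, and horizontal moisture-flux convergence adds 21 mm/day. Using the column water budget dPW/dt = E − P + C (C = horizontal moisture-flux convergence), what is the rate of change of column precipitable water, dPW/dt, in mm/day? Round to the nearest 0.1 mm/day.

dPW/dt = E − P + C = 2.4 − 28.6 + (21) = -5.2 mm/day.

dPW/dt ≈ -5.2 mm/day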